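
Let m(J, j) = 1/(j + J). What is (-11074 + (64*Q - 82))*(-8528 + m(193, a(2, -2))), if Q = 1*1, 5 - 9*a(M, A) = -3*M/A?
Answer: 3499923188/37 ≈ 9.4593e+7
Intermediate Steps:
a(M, A) = 5/9 + M/(3*A) (a(M, A) = 5/9 - (-1)*M/A/3 = 5/9 - (-1)*M/(3*A) = 5/9 + M/(3*A))
Q = 1
m(J, j) = 1/(J + j)
(-11074 + (64*Q - 82))*(-8528 + m(193, a(2, -2))) = (-11074 + (64*1 - 82))*(-8528 + 1/(193 + (5/9 + (⅓)*2/(-2)))) = (-11074 + (64 - 82))*(-8528 + 1/(193 + (5/9 + (⅓)*2*(-½)))) = (-11074 - 18)*(-8528 + 1/(193 + (5/9 - ⅓))) = -11092*(-8528 + 1/(193 + 2/9)) = -11092*(-8528 + 1/(1739/9)) = -11092*(-8528 + 9/1739) = -11092*(-14830183/1739) = 3499923188/37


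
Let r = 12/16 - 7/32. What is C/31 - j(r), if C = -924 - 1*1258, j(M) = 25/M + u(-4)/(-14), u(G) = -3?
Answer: -868097/7378 ≈ -117.66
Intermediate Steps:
r = 17/32 (r = 12*(1/16) - 7*1/32 = ¾ - 7/32 = 17/32 ≈ 0.53125)
j(M) = 3/14 + 25/M (j(M) = 25/M - 3/(-14) = 25/M - 3*(-1/14) = 25/M + 3/14 = 3/14 + 25/M)
C = -2182 (C = -924 - 1258 = -2182)
C/31 - j(r) = -2182/31 - (3/14 + 25/(17/32)) = -2182*1/31 - (3/14 + 25*(32/17)) = -2182/31 - (3/14 + 800/17) = -2182/31 - 1*11251/238 = -2182/31 - 11251/238 = -868097/7378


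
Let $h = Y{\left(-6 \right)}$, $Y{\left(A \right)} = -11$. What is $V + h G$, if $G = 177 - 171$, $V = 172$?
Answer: $106$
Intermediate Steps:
$G = 6$
$h = -11$
$V + h G = 172 - 66 = 106$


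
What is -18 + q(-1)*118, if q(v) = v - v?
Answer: -18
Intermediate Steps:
q(v) = 0
-18 + q(-1)*118 = -18 + 0*118 = -18 + 0 = -18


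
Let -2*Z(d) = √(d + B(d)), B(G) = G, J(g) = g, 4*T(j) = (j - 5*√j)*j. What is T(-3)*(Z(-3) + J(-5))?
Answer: -3*(3 + 5*I*√3)*(10 + I*√6)/8 ≈ -3.295 - 35.232*I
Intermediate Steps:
T(j) = j*(j - 5*√j)/4 (T(j) = ((j - 5*√j)*j)/4 = (j*(j - 5*√j))/4 = j*(j - 5*√j)/4)
Z(d) = -√2*√d/2 (Z(d) = -√(d + d)/2 = -√2*√d/2)
T(-3)*(Z(-3) + J(-5)) = (-(-15)*I*√3/4 + (¼)*(-3)²)*(-√2*√(-3)/2 - 5) = (-(-15)*I*√3/4 + (¼)*9)*(-√2*I*√3/2 - 5) = (15*I*√3/4 + 9/4)*(-I*√6/2 - 5) = (9/4 + 15*I*√3/4)*(-5 - I*√6/2) = (-5 - I*√6/2)*(9/4 + 15*I*√3/4)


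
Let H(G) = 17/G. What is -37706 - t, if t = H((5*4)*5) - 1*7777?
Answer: -2992917/100 ≈ -29929.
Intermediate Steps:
t = -777683/100 (t = 17/(((5*4)*5)) - 1*7777 = 17/((20*5)) - 7777 = 17/100 - 7777 = -777683/100 ≈ -7776.8)
-37706 - t = -37706 - 1*(-777683/100) = -37706 + 777683/100 = -2992917/100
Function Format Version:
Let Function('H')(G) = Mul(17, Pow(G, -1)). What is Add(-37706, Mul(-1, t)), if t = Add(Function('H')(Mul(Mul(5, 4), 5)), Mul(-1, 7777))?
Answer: Rational(-2992917, 100) ≈ -29929.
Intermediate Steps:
t = Rational(-777683, 100) (t = Add(Mul(17, Pow(Mul(Mul(5, 4), 5), -1)), Mul(-1, 7777)) = Add(Mul(17, Pow(Mul(20, 5), -1)), -7777) = Add(Mul(17, Pow(100, -1)), -7777) = Add(Mul(17, Rational(1, 100)), -7777) = Add(Rational(17, 100), -7777) = Rational(-777683, 100) ≈ -7776.8)
Add(-37706, Mul(-1, t)) = Add(-37706, Mul(-1, Rational(-777683, 100))) = Add(-37706, Rational(777683, 100)) = Rational(-2992917, 100)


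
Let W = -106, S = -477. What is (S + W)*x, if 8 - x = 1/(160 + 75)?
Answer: -1095457/235 ≈ -4661.5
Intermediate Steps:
x = 1879/235 (x = 8 - 1/(160 + 75) = 8 - 1/235 = 1879/235 ≈ 7.9957)
(S + W)*x = (-477 - 106)*(1879/235) = -583*1879/235 = -1095457/235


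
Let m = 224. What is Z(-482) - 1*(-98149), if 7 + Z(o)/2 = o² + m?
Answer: 563231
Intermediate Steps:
Z(o) = 434 + 2*o² (Z(o) = -14 + 2*(o² + 224) = -14 + 2*(224 + o²) = -14 + (448 + 2*o²) = 434 + 2*o²)
Z(-482) - 1*(-98149) = (434 + 2*(-482)²) - 1*(-98149) = (434 + 2*232324) + 98149 = (434 + 464648) + 98149 = 465082 + 98149 = 563231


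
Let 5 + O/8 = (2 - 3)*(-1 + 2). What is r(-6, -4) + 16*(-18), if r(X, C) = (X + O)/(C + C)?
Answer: -1125/4 ≈ -281.25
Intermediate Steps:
O = -48 (O = -40 + 8*((2 - 3)*(-1 + 2)) = -40 + 8*(-1*1) = -40 + 8*(-1) = -40 - 8 = -48)
r(X, C) = (-48 + X)/(2*C) (r(X, C) = (X - 48)/(C + C) = (-48 + X)/((2*C)) = (-48 + X)*(1/(2*C)) = (-48 + X)/(2*C))
r(-6, -4) + 16*(-18) = (½)*(-48 - 6)/(-4) + 16*(-18) = (½)*(-¼)*(-54) - 288 = 27/4 - 288 = -1125/4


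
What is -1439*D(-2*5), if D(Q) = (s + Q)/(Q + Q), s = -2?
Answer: -4317/5 ≈ -863.40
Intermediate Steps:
D(Q) = (-2 + Q)/(2*Q) (D(Q) = (-2 + Q)/(Q + Q) = (-2 + Q)/((2*Q)) = (-2 + Q)*(1/(2*Q)) = (-2 + Q)/(2*Q))
-1439*D(-2*5) = -1439*(-2 - 2*5)/(2*((-2*5))) = -1439*(-2 - 10)/(2*(-10)) = -1439*(-1)*(-12)/(2*10) = -1439*3/5 = -4317/5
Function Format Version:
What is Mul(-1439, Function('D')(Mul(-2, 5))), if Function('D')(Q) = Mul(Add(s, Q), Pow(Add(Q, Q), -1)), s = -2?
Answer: Rational(-4317, 5) ≈ -863.40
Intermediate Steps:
Function('D')(Q) = Mul(Rational(1, 2), Pow(Q, -1), Add(-2, Q)) (Function('D')(Q) = Mul(Add(-2, Q), Pow(Add(Q, Q), -1)) = Mul(Add(-2, Q), Pow(Mul(2, Q), -1)) = Mul(Add(-2, Q), Mul(Rational(1, 2), Pow(Q, -1))) = Mul(Rational(1, 2), Pow(Q, -1), Add(-2, Q)))
Mul(-1439, Function('D')(Mul(-2, 5))) = Mul(-1439, Mul(Rational(1, 2), Pow(Mul(-2, 5), -1), Add(-2, Mul(-2, 5)))) = Mul(-1439, Mul(Rational(1, 2), Pow(-10, -1), Add(-2, -10))) = Mul(-1439, Mul(Rational(1, 2), Rational(-1, 10), -12)) = Mul(-1439, Rational(3, 5)) = Rational(-4317, 5)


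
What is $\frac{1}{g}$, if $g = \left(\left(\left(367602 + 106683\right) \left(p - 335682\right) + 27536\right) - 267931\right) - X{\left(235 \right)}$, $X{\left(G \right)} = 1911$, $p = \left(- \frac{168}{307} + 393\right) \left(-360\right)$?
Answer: $- \frac{307}{69448798836332} \approx -4.4205 \cdot 10^{-12}$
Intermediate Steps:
$p = - \frac{43373880}{307}$ ($p = \left(\left(-168\right) \frac{1}{307} + 393\right) \left(-360\right) = \left(- \frac{168}{307} + 393\right) \left(-360\right) = \frac{120483}{307} \left(-360\right) = - \frac{43373880}{307} \approx -1.4128 \cdot 10^{5}$)
$g = - \frac{69448798836332}{307}$ ($g = \left(\left(\left(367602 + 106683\right) \left(- \frac{43373880}{307} - 335682\right) + 27536\right) - 267931\right) - 1911 = \left(\left(474285 \left(- \frac{146428254}{307}\right) + 27536\right) - 267931\right) - 1911 = \left(\left(- \frac{69448724448390}{307} + 27536\right) - 267931\right) - 1911 = \left(- \frac{69448715994838}{307} - 267931\right) - 1911 = - \frac{69448798249655}{307} - 1911 = - \frac{69448798836332}{307} \approx -2.2622 \cdot 10^{11}$)
$\frac{1}{g} = \frac{1}{- \frac{69448798836332}{307}} = - \frac{307}{69448798836332}$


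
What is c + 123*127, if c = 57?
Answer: 15678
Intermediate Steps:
c + 123*127 = 57 + 123*127 = 57 + 15621 = 15678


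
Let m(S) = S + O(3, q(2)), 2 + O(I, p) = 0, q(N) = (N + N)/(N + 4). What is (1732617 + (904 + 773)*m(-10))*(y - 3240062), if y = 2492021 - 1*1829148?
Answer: -4413418122177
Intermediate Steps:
q(N) = 2*N/(4 + N) (q(N) = (2*N)/(4 + N) = 2*N/(4 + N))
O(I, p) = -2 (O(I, p) = -2 + 0 = -2)
y = 662873 (y = 2492021 - 1829148 = 662873)
m(S) = -2 + S (m(S) = S - 2 = -2 + S)
(1732617 + (904 + 773)*m(-10))*(y - 3240062) = (1732617 + (904 + 773)*(-2 - 10))*(662873 - 3240062) = (1732617 + 1677*(-12))*(-2577189) = (1732617 - 20124)*(-2577189) = 1712493*(-2577189) = -4413418122177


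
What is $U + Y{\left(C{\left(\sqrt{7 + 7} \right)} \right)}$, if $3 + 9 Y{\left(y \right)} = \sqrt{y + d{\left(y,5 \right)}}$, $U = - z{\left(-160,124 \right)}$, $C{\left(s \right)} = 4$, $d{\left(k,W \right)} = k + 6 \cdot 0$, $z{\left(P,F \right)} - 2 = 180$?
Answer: $- \frac{547}{3} + \frac{2 \sqrt{2}}{9} \approx -182.02$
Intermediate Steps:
$z{\left(P,F \right)} = 182$ ($z{\left(P,F \right)} = 2 + 180 = 182$)
$d{\left(k,W \right)} = k$ ($d{\left(k,W \right)} = k + 0 = k$)
$U = -182$ ($U = \left(-1\right) 182 = -182$)
$Y{\left(y \right)} = - \frac{1}{3} + \frac{\sqrt{2} \sqrt{y}}{9}$ ($Y{\left(y \right)} = - \frac{1}{3} + \frac{\sqrt{y + y}}{9} = - \frac{1}{3} + \frac{\sqrt{2 y}}{9} = - \frac{1}{3} + \frac{\sqrt{2} \sqrt{y}}{9}$)
$U + Y{\left(C{\left(\sqrt{7 + 7} \right)} \right)} = -182 - \left(\frac{1}{3} - \frac{\sqrt{2} \sqrt{4}}{9}\right) = -182 - \left(\frac{1}{3} - \frac{1}{9} \sqrt{2} \cdot 2\right) = -182 - \left(\frac{1}{3} - \frac{2 \sqrt{2}}{9}\right) = - \frac{547}{3} + \frac{2 \sqrt{2}}{9}$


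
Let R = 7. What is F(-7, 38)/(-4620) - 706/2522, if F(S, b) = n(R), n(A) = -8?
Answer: -405193/1456455 ≈ -0.27820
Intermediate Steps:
F(S, b) = -8
F(-7, 38)/(-4620) - 706/2522 = -8/(-4620) - 706/2522 = -8*(-1/4620) - 706*1/2522 = 2/1155 - 353/1261 = -405193/1456455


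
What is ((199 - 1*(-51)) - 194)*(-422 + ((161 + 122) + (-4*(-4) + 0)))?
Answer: -6888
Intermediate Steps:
((199 - 1*(-51)) - 194)*(-422 + ((161 + 122) + (-4*(-4) + 0))) = ((199 + 51) - 194)*(-422 + (283 + (16 + 0))) = (250 - 194)*(-422 + (283 + 16)) = 56*(-422 + 299) = 56*(-123) = -6888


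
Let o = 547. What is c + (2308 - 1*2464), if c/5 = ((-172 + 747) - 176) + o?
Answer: 4574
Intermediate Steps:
c = 4730 (c = 5*(((-172 + 747) - 176) + 547) = 5*((575 - 176) + 547) = 5*(399 + 547) = 5*946 = 4730)
c + (2308 - 1*2464) = 4730 + (2308 - 1*2464) = 4730 + (2308 - 2464) = 4730 - 156 = 4574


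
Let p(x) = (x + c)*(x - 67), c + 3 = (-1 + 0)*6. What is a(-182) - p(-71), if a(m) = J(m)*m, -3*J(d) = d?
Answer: -66244/3 ≈ -22081.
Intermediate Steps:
J(d) = -d/3
c = -9 (c = -3 + (-1 + 0)*6 = -3 - 1*6 = -3 - 6 = -9)
p(x) = (-67 + x)*(-9 + x) (p(x) = (x - 9)*(x - 67) = (-9 + x)*(-67 + x) = (-67 + x)*(-9 + x))
a(m) = -m²/3 (a(m) = (-m/3)*m = -m²/3)
a(-182) - p(-71) = -⅓*(-182)² - (603 + (-71)² - 76*(-71)) = -⅓*33124 - (603 + 5041 + 5396) = -33124/3 - 1*11040 = -33124/3 - 11040 = -66244/3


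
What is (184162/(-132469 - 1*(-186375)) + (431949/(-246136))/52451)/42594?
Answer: 169823053288117/2117319557030085936 ≈ 8.0207e-5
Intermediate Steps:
(184162/(-132469 - 1*(-186375)) + (431949/(-246136))/52451)/42594 = (184162/(-132469 + 186375) + (431949*(-1/246136))*(1/52451))*(1/42594) = (184162/53906 - 431949/246136*1/52451)*(1/42594) = (184162*(1/53906) - 61707/1844297048)*(1/42594) = (92081/26953 - 61707/1844297048)*(1/42594) = (169823053288117/49709338334744)*(1/42594) = 169823053288117/2117319557030085936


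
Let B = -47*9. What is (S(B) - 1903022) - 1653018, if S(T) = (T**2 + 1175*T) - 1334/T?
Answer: -1638758194/423 ≈ -3.8741e+6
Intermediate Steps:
B = -423
S(T) = T**2 - 1334/T + 1175*T
(S(B) - 1903022) - 1653018 = ((-1334 + (-423)**2*(1175 - 423))/(-423) - 1903022) - 1653018 = (-(-1334 + 178929*752)/423 - 1903022) - 1653018 = (-(-1334 + 134554608)/423 - 1903022) - 1653018 = (-1/423*134553274 - 1903022) - 1653018 = (-134553274/423 - 1903022) - 1653018 = -939531580/423 - 1653018 = -1638758194/423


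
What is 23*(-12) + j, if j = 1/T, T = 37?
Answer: -10211/37 ≈ -275.97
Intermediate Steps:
j = 1/37 ≈ 0.027027
23*(-12) + j = 23*(-12) + 1/37 = -276 + 1/37 = -10211/37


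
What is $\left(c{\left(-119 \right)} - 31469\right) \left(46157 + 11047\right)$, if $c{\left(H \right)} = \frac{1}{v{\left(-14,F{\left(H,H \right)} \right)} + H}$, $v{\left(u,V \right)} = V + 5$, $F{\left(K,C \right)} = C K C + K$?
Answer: $- \frac{758490729741549}{421348} \approx -1.8002 \cdot 10^{9}$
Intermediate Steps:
$F{\left(K,C \right)} = K + K C^{2}$ ($F{\left(K,C \right)} = K C^{2} + K = K + K C^{2}$)
$v{\left(u,V \right)} = 5 + V$
$c{\left(H \right)} = \frac{1}{5 + H + H \left(1 + H^{2}\right)}$ ($c{\left(H \right)} = \frac{1}{\left(5 + H \left(1 + H^{2}\right)\right) + H} = \frac{1}{5 + H + H \left(1 + H^{2}\right)}$)
$\left(c{\left(-119 \right)} - 31469\right) \left(46157 + 11047\right) = \left(\frac{1}{5 + \left(-119\right)^{3} + 2 \left(-119\right)} - 31469\right) \left(46157 + 11047\right) = \left(\frac{1}{5 - 1685159 - 238} - 31469\right) 57204 = \left(\frac{1}{-1685392} - 31469\right) 57204 = \left(- \frac{1}{1685392} - 31469\right) 57204 = \left(- \frac{53037600849}{1685392}\right) 57204 = - \frac{758490729741549}{421348}$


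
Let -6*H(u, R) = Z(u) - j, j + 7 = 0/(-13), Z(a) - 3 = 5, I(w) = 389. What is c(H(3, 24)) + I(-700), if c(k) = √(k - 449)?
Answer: 389 + I*√1806/2 ≈ 389.0 + 21.249*I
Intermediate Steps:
Z(a) = 8 (Z(a) = 3 + 5 = 8)
j = -7 (j = -7 + 0/(-13) = -7 + 0*(-1/13) = -7 + 0 = -7)
H(u, R) = -5/2 (H(u, R) = -(8 - 1*(-7))/6 = -(8 + 7)/6 = -⅙*15 = -5/2)
c(k) = √(-449 + k)
c(H(3, 24)) + I(-700) = √(-449 - 5/2) + 389 = √(-903/2) + 389 = I*√1806/2 + 389 = 389 + I*√1806/2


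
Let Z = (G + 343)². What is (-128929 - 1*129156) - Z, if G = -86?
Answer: -324134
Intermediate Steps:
Z = 66049 (Z = (-86 + 343)² = 257² = 66049)
(-128929 - 1*129156) - Z = (-128929 - 1*129156) - 1*66049 = (-128929 - 129156) - 66049 = -258085 - 66049 = -324134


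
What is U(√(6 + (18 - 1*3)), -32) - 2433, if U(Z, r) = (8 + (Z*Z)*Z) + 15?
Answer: -2410 + 21*√21 ≈ -2313.8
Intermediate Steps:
U(Z, r) = 23 + Z³ (U(Z, r) = (8 + Z²*Z) + 15 = (8 + Z³) + 15 = 23 + Z³)
U(√(6 + (18 - 1*3)), -32) - 2433 = (23 + (√(6 + (18 - 1*3)))³) - 2433 = (23 + (√(6 + (18 - 3)))³) - 2433 = (23 + (√(6 + 15))³) - 2433 = (23 + (√21)³) - 2433 = (23 + 21*√21) - 2433 = -2410 + 21*√21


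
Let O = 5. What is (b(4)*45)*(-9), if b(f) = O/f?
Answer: -2025/4 ≈ -506.25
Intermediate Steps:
b(f) = 5/f
(b(4)*45)*(-9) = ((5/4)*45)*(-9) = (225/4)*(-9) = -2025/4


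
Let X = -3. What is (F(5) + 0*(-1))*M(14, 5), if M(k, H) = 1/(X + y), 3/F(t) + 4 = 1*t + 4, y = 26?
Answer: 3/115 ≈ 0.026087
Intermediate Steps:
F(t) = 3/t (F(t) = 3/(-4 + (1*t + 4)) = 3/(-4 + (t + 4)) = 3/(-4 + (4 + t)) = 3/t)
M(k, H) = 1/23 (M(k, H) = 1/(-3 + 26) = 1/23)
(F(5) + 0*(-1))*M(14, 5) = (3/5 + 0*(-1))*(1/23) = (3*(⅕) + 0)*(1/23) = (⅗ + 0)*(1/23) = (⅗)*(1/23) = 3/115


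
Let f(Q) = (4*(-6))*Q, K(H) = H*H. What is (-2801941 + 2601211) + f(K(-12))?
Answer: -204186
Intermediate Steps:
K(H) = H**2
f(Q) = -24*Q
(-2801941 + 2601211) + f(K(-12)) = (-2801941 + 2601211) - 24*(-12)**2 = -200730 - 24*144 = -200730 - 3456 = -204186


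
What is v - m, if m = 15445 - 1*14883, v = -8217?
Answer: -8779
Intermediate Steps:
m = 562 (m = 15445 - 14883 = 562)
v - m = -8217 - 1*562 = -8217 - 562 = -8779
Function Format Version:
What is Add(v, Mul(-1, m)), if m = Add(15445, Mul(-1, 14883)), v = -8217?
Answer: -8779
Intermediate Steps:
m = 562 (m = Add(15445, -14883) = 562)
Add(v, Mul(-1, m)) = Add(-8217, Mul(-1, 562)) = Add(-8217, -562) = -8779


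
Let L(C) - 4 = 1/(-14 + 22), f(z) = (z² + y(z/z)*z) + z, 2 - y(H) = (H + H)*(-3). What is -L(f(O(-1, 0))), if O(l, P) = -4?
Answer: -33/8 ≈ -4.1250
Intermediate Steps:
y(H) = 2 + 6*H (y(H) = 2 - (H + H)*(-3) = 2 - 2*H*(-3) = 2 - (-6)*H = 2 + 6*H)
f(z) = z² + 9*z (f(z) = (z² + (2 + 6*(z/z))*z) + z = (z² + (2 + 6*1)*z) + z = (z² + (2 + 6)*z) + z = (z² + 8*z) + z = z² + 9*z)
L(C) = 33/8 (L(C) = 4 + 1/(-14 + 22) = 4 + 1/8 = 4 + ⅛ = 33/8)
-L(f(O(-1, 0))) = -1*33/8 = -33/8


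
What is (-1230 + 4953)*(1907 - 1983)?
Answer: -282948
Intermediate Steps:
(-1230 + 4953)*(1907 - 1983) = 3723*(-76) = -282948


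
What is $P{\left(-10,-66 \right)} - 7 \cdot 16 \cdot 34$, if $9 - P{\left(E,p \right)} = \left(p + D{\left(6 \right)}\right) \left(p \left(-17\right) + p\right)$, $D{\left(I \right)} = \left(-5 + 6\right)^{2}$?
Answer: $64841$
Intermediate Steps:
$D{\left(I \right)} = 1$ ($D{\left(I \right)} = 1^{2} = 1$)
$P{\left(E,p \right)} = 9 + 16 p \left(1 + p\right)$ ($P{\left(E,p \right)} = 9 - \left(p + 1\right) \left(p \left(-17\right) + p\right) = 9 - \left(1 + p\right) \left(- 17 p + p\right) = 9 - \left(1 + p\right) \left(- 16 p\right) = 9 - - 16 p \left(1 + p\right) = 9 + 16 p \left(1 + p\right)$)
$P{\left(-10,-66 \right)} - 7 \cdot 16 \cdot 34 = \left(9 + 16 \left(-66\right) + 16 \left(-66\right)^{2}\right) - 7 \cdot 16 \cdot 34 = \left(9 - 1056 + 16 \cdot 4356\right) - 112 \cdot 34 = \left(9 - 1056 + 69696\right) - 3808 = 68649 - 3808 = 64841$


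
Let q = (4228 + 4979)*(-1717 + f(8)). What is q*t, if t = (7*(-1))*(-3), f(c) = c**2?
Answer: -319602591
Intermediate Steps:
q = -15219171 (q = (4228 + 4979)*(-1717 + 8**2) = 9207*(-1717 + 64) = 9207*(-1653) = -15219171)
t = 21 (t = -7*(-3) = 21)
q*t = -15219171*21 = -319602591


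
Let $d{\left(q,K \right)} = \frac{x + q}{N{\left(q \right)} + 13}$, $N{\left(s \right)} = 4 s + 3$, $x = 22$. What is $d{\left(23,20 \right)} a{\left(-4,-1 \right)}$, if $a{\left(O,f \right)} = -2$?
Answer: $- \frac{5}{6} \approx -0.83333$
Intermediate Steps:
$N{\left(s \right)} = 3 + 4 s$
$d{\left(q,K \right)} = \frac{22 + q}{16 + 4 q}$ ($d{\left(q,K \right)} = \frac{22 + q}{\left(3 + 4 q\right) + 13} = \frac{22 + q}{16 + 4 q}$)
$d{\left(23,20 \right)} a{\left(-4,-1 \right)} = \frac{22 + 23}{4 \left(4 + 23\right)} \left(-2\right) = \frac{1}{4} \cdot \frac{1}{27} \cdot 45 \left(-2\right) = \frac{5}{12} \left(-2\right) = - \frac{5}{6}$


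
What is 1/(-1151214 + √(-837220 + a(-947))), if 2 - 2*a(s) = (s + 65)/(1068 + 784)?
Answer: -710682776/818148478133113 - 2*I*√717894995061/2454445434399339 ≈ -8.6865e-7 - 6.9041e-10*I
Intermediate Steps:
a(s) = 3639/3704 - s/3704 (a(s) = 1 - (s + 65)/(2*(1068 + 784)) = 1 - (65 + s)/(2*1852) = 1 - (65/1852 + s/1852)/2 = 1 + (-65/3704 - s/3704) = 3639/3704 - s/3704)
1/(-1151214 + √(-837220 + a(-947))) = 1/(-1151214 + √(-837220 + (3639/3704 - 1/3704*(-947)))) = 1/(-1151214 + √(-837220 + (3639/3704 + 947/3704))) = 1/(-1151214 + √(-837220 + 2293/1852)) = 1/(-1151214 + √(-1550529147/1852)) = 1/(-1151214 + I*√717894995061/926)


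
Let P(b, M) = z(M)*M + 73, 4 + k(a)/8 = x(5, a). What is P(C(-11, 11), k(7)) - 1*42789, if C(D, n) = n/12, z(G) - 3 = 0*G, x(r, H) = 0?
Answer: -42812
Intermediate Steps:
z(G) = 3 (z(G) = 3 + 0*G = 3 + 0 = 3)
C(D, n) = n/12 (C(D, n) = n*(1/12) = n/12)
k(a) = -32 (k(a) = -32 + 8*0 = -32 + 0 = -32)
P(b, M) = 73 + 3*M (P(b, M) = 3*M + 73 = 73 + 3*M)
P(C(-11, 11), k(7)) - 1*42789 = (73 + 3*(-32)) - 1*42789 = (73 - 96) - 42789 = -23 - 42789 = -42812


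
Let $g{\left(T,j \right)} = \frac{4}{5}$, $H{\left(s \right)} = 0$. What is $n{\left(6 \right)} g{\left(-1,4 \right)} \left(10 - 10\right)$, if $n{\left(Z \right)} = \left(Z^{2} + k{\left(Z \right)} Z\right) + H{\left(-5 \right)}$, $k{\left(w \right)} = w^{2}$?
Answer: $0$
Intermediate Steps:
$g{\left(T,j \right)} = \frac{4}{5}$ ($g{\left(T,j \right)} = 4 \cdot \frac{1}{5} = \frac{4}{5}$)
$n{\left(Z \right)} = Z^{2} + Z^{3}$ ($n{\left(Z \right)} = \left(Z^{2} + Z^{2} Z\right) + 0 = \left(Z^{2} + Z^{3}\right) + 0 = Z^{2} + Z^{3}$)
$n{\left(6 \right)} g{\left(-1,4 \right)} \left(10 - 10\right) = 6^{2} \left(1 + 6\right) \frac{4}{5} \left(10 - 10\right) = 36 \cdot 7 \cdot \frac{4}{5} \left(10 - 10\right) = 252 \cdot \frac{4}{5} \cdot 0 = \frac{1008}{5} \cdot 0 = 0$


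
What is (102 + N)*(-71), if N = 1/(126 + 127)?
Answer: -1832297/253 ≈ -7242.3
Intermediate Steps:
N = 1/253 ≈ 0.0039526
(102 + N)*(-71) = (102 + 1/253)*(-71) = (25807/253)*(-71) = -1832297/253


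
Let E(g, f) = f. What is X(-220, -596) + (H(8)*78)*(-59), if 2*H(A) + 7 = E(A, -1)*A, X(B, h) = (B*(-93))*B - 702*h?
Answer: -4048293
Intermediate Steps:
X(B, h) = -702*h - 93*B² (X(B, h) = (-93*B)*B - 702*h = -93*B² - 702*h = -702*h - 93*B²)
H(A) = -7/2 - A/2 (H(A) = -7/2 + (-A)/2 = -7/2 - A/2)
X(-220, -596) + (H(8)*78)*(-59) = (-702*(-596) - 93*(-220)²) + ((-7/2 - ½*8)*78)*(-59) = (418392 - 93*48400) + ((-7/2 - 4)*78)*(-59) = (418392 - 4501200) - 15/2*78*(-59) = -4082808 - 585*(-59) = -4082808 + 34515 = -4048293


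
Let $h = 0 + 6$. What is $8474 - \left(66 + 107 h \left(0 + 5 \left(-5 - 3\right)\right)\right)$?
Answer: $34088$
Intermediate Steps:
$h = 6$
$8474 - \left(66 + 107 h \left(0 + 5 \left(-5 - 3\right)\right)\right) = 8474 - \left(66 + 107 \cdot 6 \left(0 + 5 \left(-5 - 3\right)\right)\right) = 8474 - \left(66 + 107 \cdot 6 \left(0 + 5 \left(-8\right)\right)\right) = 8474 - \left(66 + 107 \cdot 6 \left(0 - 40\right)\right) = 8474 - \left(66 + 107 \cdot 6 \left(-40\right)\right) = 8474 - \left(66 + 107 \left(-240\right)\right) = 8474 - \left(66 - 25680\right) = 8474 - -25614 = 8474 + 25614 = 34088$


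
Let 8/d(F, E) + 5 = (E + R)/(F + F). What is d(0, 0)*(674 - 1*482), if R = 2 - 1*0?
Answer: 0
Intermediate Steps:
R = 2 (R = 2 + 0 = 2)
d(F, E) = 8/(-5 + (2 + E)/(2*F)) (d(F, E) = 8/(-5 + (E + 2)/(F + F)) = 8/(-5 + (2 + E)/((2*F))) = 8/(-5 + (2 + E)*(1/(2*F))) = 8/(-5 + (2 + E)/(2*F)))
d(0, 0)*(674 - 1*482) = (16*0/(2 + 0 - 10*0))*(674 - 1*482) = (16*0/(2 + 0 + 0))*(674 - 482) = (16*0/2)*192 = (16*0*(½))*192 = 0*192 = 0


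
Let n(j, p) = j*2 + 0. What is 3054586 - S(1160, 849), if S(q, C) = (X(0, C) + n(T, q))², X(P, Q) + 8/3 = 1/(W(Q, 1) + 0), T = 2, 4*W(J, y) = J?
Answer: 2201747352890/720801 ≈ 3.0546e+6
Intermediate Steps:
W(J, y) = J/4
X(P, Q) = -8/3 + 4/Q (X(P, Q) = -8/3 + 1/(Q/4 + 0) = -8/3 + 1/(Q/4) = -8/3 + 4/Q)
n(j, p) = 2*j (n(j, p) = 2*j + 0 = 2*j)
S(q, C) = (4/3 + 4/C)² (S(q, C) = ((-8/3 + 4/C) + 2*2)² = ((-8/3 + 4/C) + 4)² = (4/3 + 4/C)²)
3054586 - S(1160, 849) = 3054586 - 16*(3 + 849)²/(9*849²) = 3054586 - 16*852²/(9*720801) = 3054586 - 16*725904/(9*720801) = 3054586 - 1*1290496/720801 = 3054586 - 1290496/720801 = 2201747352890/720801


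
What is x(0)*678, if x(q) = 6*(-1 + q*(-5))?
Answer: -4068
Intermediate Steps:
x(q) = -6 - 30*q (x(q) = 6*(-1 - 5*q) = -6 - 30*q)
x(0)*678 = (-6 - 30*0)*678 = (-6 + 0)*678 = -6*678 = -4068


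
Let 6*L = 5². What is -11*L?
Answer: -275/6 ≈ -45.833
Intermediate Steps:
L = 25/6 (L = (⅙)*5² = (⅙)*25 = 25/6 ≈ 4.1667)
-11*L = -11*25/6 = -275/6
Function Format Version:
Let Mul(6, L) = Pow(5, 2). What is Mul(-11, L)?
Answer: Rational(-275, 6) ≈ -45.833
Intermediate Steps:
L = Rational(25, 6) (L = Mul(Rational(1, 6), Pow(5, 2)) = Mul(Rational(1, 6), 25) = Rational(25, 6) ≈ 4.1667)
Mul(-11, L) = Mul(-11, Rational(25, 6)) = Rational(-275, 6)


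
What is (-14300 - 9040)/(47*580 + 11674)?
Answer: -3890/6489 ≈ -0.59948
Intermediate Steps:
(-14300 - 9040)/(47*580 + 11674) = -23340/(27260 + 11674) = -23340/38934 = -23340*1/38934 = -3890/6489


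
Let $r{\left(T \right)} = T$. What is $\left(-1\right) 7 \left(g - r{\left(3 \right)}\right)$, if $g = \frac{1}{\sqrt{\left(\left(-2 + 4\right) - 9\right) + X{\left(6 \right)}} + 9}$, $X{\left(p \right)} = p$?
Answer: $\frac{1659}{82} + \frac{7 i}{82} \approx 20.232 + 0.085366 i$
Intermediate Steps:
$g = \frac{9 - i}{82}$ ($g = \frac{1}{\sqrt{\left(\left(-2 + 4\right) - 9\right) + 6} + 9} = \frac{1}{\sqrt{\left(2 - 9\right) + 6} + 9} = \frac{1}{\sqrt{-7 + 6} + 9} = \frac{1}{\sqrt{-1} + 9} = \frac{1}{i + 9} = \frac{1}{9 + i} = \frac{9 - i}{82} \approx 0.10976 - 0.012195 i$)
$\left(-1\right) 7 \left(g - r{\left(3 \right)}\right) = \left(-1\right) 7 \left(\left(\frac{9}{82} - \frac{i}{82}\right) - 3\right) = - 7 \left(\left(\frac{9}{82} - \frac{i}{82}\right) - 3\right) = - 7 \left(- \frac{237}{82} - \frac{i}{82}\right) = \frac{1659}{82} + \frac{7 i}{82}$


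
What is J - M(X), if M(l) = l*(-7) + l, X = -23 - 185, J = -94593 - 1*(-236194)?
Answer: 140353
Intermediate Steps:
J = 141601 (J = -94593 + 236194 = 141601)
X = -208
M(l) = -6*l (M(l) = -7*l + l = -6*l)
J - M(X) = 141601 - (-6)*(-208) = 141601 - 1*1248 = 141601 - 1248 = 140353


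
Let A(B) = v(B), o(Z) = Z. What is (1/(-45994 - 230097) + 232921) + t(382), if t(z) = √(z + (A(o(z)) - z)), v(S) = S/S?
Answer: 64307667901/276091 ≈ 2.3292e+5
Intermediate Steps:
v(S) = 1
A(B) = 1
t(z) = 1 (t(z) = √(z + (1 - z)) = √1 = 1)
(1/(-45994 - 230097) + 232921) + t(382) = (1/(-45994 - 230097) + 232921) + 1 = (1/(-276091) + 232921) + 1 = (-1/276091 + 232921) + 1 = 64307391810/276091 + 1 = 64307667901/276091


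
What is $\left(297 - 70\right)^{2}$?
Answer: $51529$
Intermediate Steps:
$\left(297 - 70\right)^{2} = 227^{2} = 51529$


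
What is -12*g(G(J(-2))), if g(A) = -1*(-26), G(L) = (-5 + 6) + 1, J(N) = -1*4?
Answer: -312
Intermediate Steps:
J(N) = -4
G(L) = 2 (G(L) = 1 + 1 = 2)
g(A) = 26
-12*g(G(J(-2))) = -12*26 = -312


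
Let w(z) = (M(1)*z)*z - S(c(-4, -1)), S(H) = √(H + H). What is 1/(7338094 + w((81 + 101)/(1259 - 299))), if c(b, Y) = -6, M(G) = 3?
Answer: 43281840190540800/317606216478124041285361 + 11796480000*I*√3/317606216478124041285361 ≈ 1.3628e-7 + 6.4332e-14*I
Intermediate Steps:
S(H) = √2*√H (S(H) = √(2*H) = √2*√H)
w(z) = 3*z² - 2*I*√3 (w(z) = (3*z)*z - √2*√(-6) = 3*z² - √2*I*√6 = 3*z² - 2*I*√3)
1/(7338094 + w((81 + 101)/(1259 - 299))) = 1/(7338094 + (3*((81 + 101)/(1259 - 299))² - 2*I*√3)) = 1/(7338094 + (3*(182/960)² - 2*I*√3)) = 1/(7338094 + (3*(182*(1/960))² - 2*I*√3)) = 1/(7338094 + (3*(91/480)² - 2*I*√3)) = 1/(7338094 + (3*(8281/230400) - 2*I*√3)) = 1/(7338094 + (8281/76800 - 2*I*√3)) = 1/(563565627481/76800 - 2*I*√3)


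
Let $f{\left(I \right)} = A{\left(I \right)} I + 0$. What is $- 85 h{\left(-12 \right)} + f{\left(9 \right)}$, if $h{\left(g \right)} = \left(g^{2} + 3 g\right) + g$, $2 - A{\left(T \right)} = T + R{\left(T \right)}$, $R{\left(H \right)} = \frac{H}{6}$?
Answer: $- \frac{16473}{2} \approx -8236.5$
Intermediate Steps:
$R{\left(H \right)} = \frac{H}{6}$ ($R{\left(H \right)} = H \frac{1}{6} = \frac{H}{6}$)
$A{\left(T \right)} = 2 - \frac{7 T}{6}$ ($A{\left(T \right)} = 2 - \left(T + \frac{T}{6}\right) = 2 - \frac{7 T}{6}$)
$h{\left(g \right)} = g^{2} + 4 g$
$f{\left(I \right)} = I \left(2 - \frac{7 I}{6}\right)$ ($f{\left(I \right)} = \left(2 - \frac{7 I}{6}\right) I + 0 = I \left(2 - \frac{7 I}{6}\right) + 0 = I \left(2 - \frac{7 I}{6}\right)$)
$- 85 h{\left(-12 \right)} + f{\left(9 \right)} = - 85 \left(- 12 \left(4 - 12\right)\right) + \frac{1}{6} \cdot 9 \left(12 - 63\right) = - 85 \left(\left(-12\right) \left(-8\right)\right) + \frac{1}{6} \cdot 9 \left(12 - 63\right) = \left(-85\right) 96 + \frac{1}{6} \cdot 9 \left(-51\right) = -8160 - \frac{153}{2} = - \frac{16473}{2}$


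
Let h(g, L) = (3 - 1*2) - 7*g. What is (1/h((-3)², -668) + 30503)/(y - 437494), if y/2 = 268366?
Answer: 1891185/6152756 ≈ 0.30737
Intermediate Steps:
y = 536732 (y = 2*268366 = 536732)
h(g, L) = 1 - 7*g (h(g, L) = (3 - 2) - 7*g = 1 - 7*g)
(1/h((-3)², -668) + 30503)/(y - 437494) = (1/(1 - 7*(-3)²) + 30503)/(536732 - 437494) = (1/(1 - 7*9) + 30503)/99238 = (1/(1 - 63) + 30503)*(1/99238) = (1/(-62) + 30503)*(1/99238) = (-1/62 + 30503)*(1/99238) = (1891185/62)*(1/99238) = 1891185/6152756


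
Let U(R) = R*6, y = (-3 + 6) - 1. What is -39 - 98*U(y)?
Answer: -1215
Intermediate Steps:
y = 2 (y = 3 - 1 = 2)
U(R) = 6*R
-39 - 98*U(y) = -39 - 588*2 = -39 - 98*12 = -39 - 1176 = -1215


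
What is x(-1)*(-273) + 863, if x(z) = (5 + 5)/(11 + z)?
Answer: 590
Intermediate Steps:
x(z) = 10/(11 + z)
x(-1)*(-273) + 863 = (10/(11 - 1))*(-273) + 863 = (10/10)*(-273) + 863 = (10*(1/10))*(-273) + 863 = 1*(-273) + 863 = -273 + 863 = 590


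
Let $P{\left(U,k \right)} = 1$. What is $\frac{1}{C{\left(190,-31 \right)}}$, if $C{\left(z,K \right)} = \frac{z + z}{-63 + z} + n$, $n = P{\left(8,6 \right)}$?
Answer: $\frac{127}{507} \approx 0.25049$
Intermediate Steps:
$n = 1$
$C{\left(z,K \right)} = 1 + \frac{2 z}{-63 + z}$ ($C{\left(z,K \right)} = \frac{z + z}{-63 + z} + 1 = \frac{2 z}{-63 + z} + 1 = 1 + \frac{2 z}{-63 + z}$)
$\frac{1}{C{\left(190,-31 \right)}} = \frac{1}{3 \frac{1}{-63 + 190} \left(-21 + 190\right)} = \frac{1}{3 \cdot \frac{1}{127} \cdot 169} = \frac{1}{\frac{507}{127}} = \frac{127}{507}$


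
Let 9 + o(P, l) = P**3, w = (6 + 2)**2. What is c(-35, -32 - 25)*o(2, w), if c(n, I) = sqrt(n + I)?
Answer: -2*I*sqrt(23) ≈ -9.5917*I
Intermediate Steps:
c(n, I) = sqrt(I + n)
w = 64 (w = 8**2 = 64)
o(P, l) = -9 + P**3
c(-35, -32 - 25)*o(2, w) = sqrt((-32 - 25) - 35)*(-9 + 2**3) = sqrt(-57 - 35)*(-9 + 8) = sqrt(-92)*(-1) = (2*I*sqrt(23))*(-1) = -2*I*sqrt(23)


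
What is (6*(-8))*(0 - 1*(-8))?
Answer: -384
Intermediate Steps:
(6*(-8))*(0 - 1*(-8)) = -48*(0 + 8) = -48*8 = -384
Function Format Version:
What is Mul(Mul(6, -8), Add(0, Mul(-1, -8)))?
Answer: -384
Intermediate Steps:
Mul(Mul(6, -8), Add(0, Mul(-1, -8))) = Mul(-48, Add(0, 8)) = Mul(-48, 8) = -384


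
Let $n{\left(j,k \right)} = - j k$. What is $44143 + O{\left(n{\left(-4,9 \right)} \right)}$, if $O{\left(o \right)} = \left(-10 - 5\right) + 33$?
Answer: $44161$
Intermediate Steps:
$n{\left(j,k \right)} = - j k$
$O{\left(o \right)} = 18$ ($O{\left(o \right)} = -15 + 33 = 18$)
$44143 + O{\left(n{\left(-4,9 \right)} \right)} = 44143 + 18 = 44161$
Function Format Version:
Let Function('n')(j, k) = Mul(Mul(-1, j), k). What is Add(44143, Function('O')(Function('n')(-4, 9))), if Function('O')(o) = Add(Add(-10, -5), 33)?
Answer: 44161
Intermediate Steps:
Function('n')(j, k) = Mul(-1, j, k)
Function('O')(o) = 18 (Function('O')(o) = Add(-15, 33) = 18)
Add(44143, Function('O')(Function('n')(-4, 9))) = Add(44143, 18) = 44161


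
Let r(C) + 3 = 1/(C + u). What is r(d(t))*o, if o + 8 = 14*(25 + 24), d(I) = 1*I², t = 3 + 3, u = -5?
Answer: -62376/31 ≈ -2012.1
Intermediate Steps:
t = 6
d(I) = I²
o = 678 (o = -8 + 14*(25 + 24) = -8 + 14*49 = -8 + 686 = 678)
r(C) = -3 + 1/(-5 + C) (r(C) = -3 + 1/(C - 5) = -3 + 1/(-5 + C))
r(d(t))*o = ((16 - 3*6²)/(-5 + 6²))*678 = ((16 - 3*36)/(-5 + 36))*678 = ((16 - 108)/31)*678 = ((1/31)*(-92))*678 = -92/31*678 = -62376/31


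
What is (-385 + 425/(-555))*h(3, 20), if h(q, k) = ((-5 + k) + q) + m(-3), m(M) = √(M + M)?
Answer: -256920/37 - 42820*I*√6/111 ≈ -6943.8 - 944.93*I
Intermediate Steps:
m(M) = √2*√M (m(M) = √(2*M) = √2*√M)
h(q, k) = -5 + k + q + I*√6 (h(q, k) = ((-5 + k) + q) + √2*√(-3) = (-5 + k + q) + √2*(I*√3) = (-5 + k + q) + I*√6 = -5 + k + q + I*√6)
(-385 + 425/(-555))*h(3, 20) = (-385 + 425/(-555))*(-5 + 20 + 3 + I*√6) = (-385 + 425*(-1/555))*(18 + I*√6) = (-385 - 85/111)*(18 + I*√6) = -42820*(18 + I*√6)/111 = -256920/37 - 42820*I*√6/111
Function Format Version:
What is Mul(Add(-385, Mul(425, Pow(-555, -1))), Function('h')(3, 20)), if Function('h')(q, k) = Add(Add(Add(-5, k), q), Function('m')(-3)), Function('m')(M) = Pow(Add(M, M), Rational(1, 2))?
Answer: Add(Rational(-256920, 37), Mul(Rational(-42820, 111), I, Pow(6, Rational(1, 2)))) ≈ Add(-6943.8, Mul(-944.93, I))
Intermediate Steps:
Function('m')(M) = Mul(Pow(2, Rational(1, 2)), Pow(M, Rational(1, 2))) (Function('m')(M) = Pow(Mul(2, M), Rational(1, 2)) = Mul(Pow(2, Rational(1, 2)), Pow(M, Rational(1, 2))))
Function('h')(q, k) = Add(-5, k, q, Mul(I, Pow(6, Rational(1, 2)))) (Function('h')(q, k) = Add(Add(Add(-5, k), q), Mul(Pow(2, Rational(1, 2)), Pow(-3, Rational(1, 2)))) = Add(Add(-5, k, q), Mul(Pow(2, Rational(1, 2)), Mul(I, Pow(3, Rational(1, 2))))) = Add(Add(-5, k, q), Mul(I, Pow(6, Rational(1, 2)))) = Add(-5, k, q, Mul(I, Pow(6, Rational(1, 2)))))
Mul(Add(-385, Mul(425, Pow(-555, -1))), Function('h')(3, 20)) = Mul(Add(-385, Mul(425, Pow(-555, -1))), Add(-5, 20, 3, Mul(I, Pow(6, Rational(1, 2))))) = Mul(Add(-385, Mul(425, Rational(-1, 555))), Add(18, Mul(I, Pow(6, Rational(1, 2))))) = Mul(Add(-385, Rational(-85, 111)), Add(18, Mul(I, Pow(6, Rational(1, 2))))) = Mul(Rational(-42820, 111), Add(18, Mul(I, Pow(6, Rational(1, 2))))) = Add(Rational(-256920, 37), Mul(Rational(-42820, 111), I, Pow(6, Rational(1, 2))))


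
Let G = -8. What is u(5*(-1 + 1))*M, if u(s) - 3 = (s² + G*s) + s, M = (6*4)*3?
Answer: 216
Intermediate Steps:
M = 72 (M = 24*3 = 72)
u(s) = 3 + s² - 7*s (u(s) = 3 + ((s² - 8*s) + s) = 3 + (s² - 7*s) = 3 + s² - 7*s)
u(5*(-1 + 1))*M = (3 + (5*(-1 + 1))² - 35*(-1 + 1))*72 = (3 + (5*0)² - 35*0)*72 = (3 + 0² - 7*0)*72 = (3 + 0 + 0)*72 = 3*72 = 216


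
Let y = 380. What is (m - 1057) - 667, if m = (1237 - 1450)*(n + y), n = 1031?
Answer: -302267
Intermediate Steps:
m = -300543 (m = (1237 - 1450)*(1031 + 380) = -213*1411 = -300543)
(m - 1057) - 667 = (-300543 - 1057) - 667 = -301600 - 667 = -302267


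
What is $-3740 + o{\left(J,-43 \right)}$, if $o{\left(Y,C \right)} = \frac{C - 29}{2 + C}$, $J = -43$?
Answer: $- \frac{153268}{41} \approx -3738.2$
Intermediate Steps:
$o{\left(Y,C \right)} = \frac{-29 + C}{2 + C}$
$-3740 + o{\left(J,-43 \right)} = -3740 + \frac{-29 - 43}{2 - 43} = -3740 + \frac{1}{-41} \left(-72\right) = -3740 - - \frac{72}{41} = -3740 + \frac{72}{41} = - \frac{153268}{41}$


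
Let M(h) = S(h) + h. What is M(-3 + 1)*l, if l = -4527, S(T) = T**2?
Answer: -9054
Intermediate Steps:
M(h) = h + h**2 (M(h) = h**2 + h = h + h**2)
M(-3 + 1)*l = ((-3 + 1)*(1 + (-3 + 1)))*(-4527) = -2*(1 - 2)*(-4527) = -2*(-1)*(-4527) = 2*(-4527) = -9054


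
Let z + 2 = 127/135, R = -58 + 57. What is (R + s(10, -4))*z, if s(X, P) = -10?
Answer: 1573/135 ≈ 11.652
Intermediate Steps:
R = -1
z = -143/135 (z = -2 + 127/135 = -143/135 ≈ -1.0593)
(R + s(10, -4))*z = (-1 - 10)*(-143/135) = -11*(-143/135) = 1573/135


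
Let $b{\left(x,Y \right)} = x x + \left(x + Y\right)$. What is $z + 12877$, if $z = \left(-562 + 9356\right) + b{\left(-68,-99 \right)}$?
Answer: $26128$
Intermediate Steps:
$b{\left(x,Y \right)} = Y + x + x^{2}$ ($b{\left(x,Y \right)} = x^{2} + \left(Y + x\right) = Y + x + x^{2}$)
$z = 13251$ ($z = \left(-562 + 9356\right) - \left(167 - 4624\right) = 8794 - -4457 = 8794 + 4457 = 13251$)
$z + 12877 = 13251 + 12877 = 26128$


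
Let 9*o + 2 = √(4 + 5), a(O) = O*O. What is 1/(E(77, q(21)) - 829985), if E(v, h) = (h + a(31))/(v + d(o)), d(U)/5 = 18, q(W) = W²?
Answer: -167/138606093 ≈ -1.2049e-6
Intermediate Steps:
a(O) = O²
o = ⅑ (o = -2/9 + √(4 + 5)/9 = -2/9 + √9/9 = -2/9 + (⅑)*3 = -2/9 + ⅓ = ⅑ ≈ 0.11111)
d(U) = 90 (d(U) = 5*18 = 90)
E(v, h) = (961 + h)/(90 + v) (E(v, h) = (h + 31²)/(v + 90) = (h + 961)/(90 + v) = (961 + h)/(90 + v))
1/(E(77, q(21)) - 829985) = 1/((961 + 21²)/(90 + 77) - 829985) = 1/((961 + 441)/167 - 829985) = 1/((1/167)*1402 - 829985) = 1/(1402/167 - 829985) = 1/(-138606093/167) = -167/138606093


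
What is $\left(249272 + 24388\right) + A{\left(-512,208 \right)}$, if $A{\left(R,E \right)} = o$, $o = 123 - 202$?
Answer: $273581$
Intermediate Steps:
$o = -79$ ($o = 123 - 202 = -79$)
$A{\left(R,E \right)} = -79$
$\left(249272 + 24388\right) + A{\left(-512,208 \right)} = \left(249272 + 24388\right) - 79 = 273660 - 79 = 273581$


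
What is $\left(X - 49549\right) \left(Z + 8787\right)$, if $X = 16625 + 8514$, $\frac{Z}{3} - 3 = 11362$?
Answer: $-1046749620$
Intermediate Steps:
$Z = 34095$ ($Z = 9 + 3 \cdot 11362 = 9 + 34086 = 34095$)
$X = 25139$
$\left(X - 49549\right) \left(Z + 8787\right) = \left(25139 - 49549\right) \left(34095 + 8787\right) = \left(-24410\right) 42882 = -1046749620$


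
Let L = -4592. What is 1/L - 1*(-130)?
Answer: 596959/4592 ≈ 130.00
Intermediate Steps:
1/L - 1*(-130) = 1/(-4592) - 1*(-130) = -1/4592 + 130 = 596959/4592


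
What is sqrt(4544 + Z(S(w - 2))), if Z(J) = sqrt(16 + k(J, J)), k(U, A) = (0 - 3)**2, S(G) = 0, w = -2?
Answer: sqrt(4549) ≈ 67.446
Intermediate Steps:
k(U, A) = 9 (k(U, A) = (-3)**2 = 9)
Z(J) = 5 (Z(J) = sqrt(16 + 9) = sqrt(25) = 5)
sqrt(4544 + Z(S(w - 2))) = sqrt(4544 + 5) = sqrt(4549)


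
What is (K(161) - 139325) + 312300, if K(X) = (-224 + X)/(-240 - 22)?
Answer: 45319513/262 ≈ 1.7298e+5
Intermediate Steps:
K(X) = 112/131 - X/262 (K(X) = (-224 + X)/(-262) = (-224 + X)*(-1/262) = 112/131 - X/262)
(K(161) - 139325) + 312300 = ((112/131 - 1/262*161) - 139325) + 312300 = ((112/131 - 161/262) - 139325) + 312300 = (63/262 - 139325) + 312300 = -36503087/262 + 312300 = 45319513/262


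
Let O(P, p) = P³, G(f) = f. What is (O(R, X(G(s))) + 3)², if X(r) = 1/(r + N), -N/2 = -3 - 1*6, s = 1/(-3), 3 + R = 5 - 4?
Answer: 25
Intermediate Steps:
R = -2 (R = -3 + (5 - 4) = -3 + 1 = -2)
s = -⅓ (s = 1*(-⅓) = -⅓ ≈ -0.33333)
N = 18 (N = -2*(-3 - 1*6) = -2*(-3 - 6) = -2*(-9) = 18)
X(r) = 1/(18 + r) (X(r) = 1/(r + 18) = 1/(18 + r))
(O(R, X(G(s))) + 3)² = ((-2)³ + 3)² = (-8 + 3)² = (-5)² = 25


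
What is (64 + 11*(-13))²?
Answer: 6241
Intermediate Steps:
(64 + 11*(-13))² = (64 - 143)² = (-79)² = 6241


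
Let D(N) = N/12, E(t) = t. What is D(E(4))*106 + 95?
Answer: 391/3 ≈ 130.33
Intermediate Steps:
D(N) = N/12 (D(N) = N*(1/12) = N/12)
D(E(4))*106 + 95 = ((1/12)*4)*106 + 95 = (⅓)*106 + 95 = 106/3 + 95 = 391/3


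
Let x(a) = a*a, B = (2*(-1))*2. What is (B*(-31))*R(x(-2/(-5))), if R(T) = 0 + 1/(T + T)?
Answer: 775/2 ≈ 387.50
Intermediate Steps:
B = -4 (B = -2*2 = -4)
x(a) = a**2
R(T) = 1/(2*T) (R(T) = 0 + 1/(2*T) = 1/(2*T))
(B*(-31))*R(x(-2/(-5))) = (-4*(-31))*(1/(2*((-2/(-5))**2))) = 124*(1/(2*((-2*(-1/5))**2))) = 124*(1/(2*((2/5)**2))) = 124*(1/(2*(4/25))) = 124*((1/2)*(25/4)) = 124*(25/8) = 775/2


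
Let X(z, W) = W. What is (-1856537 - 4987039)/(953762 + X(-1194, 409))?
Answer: -2281192/318057 ≈ -7.1723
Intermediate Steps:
(-1856537 - 4987039)/(953762 + X(-1194, 409)) = (-1856537 - 4987039)/(953762 + 409) = -6843576/954171 = -6843576*1/954171 = -2281192/318057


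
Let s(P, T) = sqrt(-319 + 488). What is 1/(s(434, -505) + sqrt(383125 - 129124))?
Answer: -13/253832 + sqrt(254001)/253832 ≈ 0.0019343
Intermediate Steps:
s(P, T) = 13 (s(P, T) = sqrt(169) = 13)
1/(s(434, -505) + sqrt(383125 - 129124)) = 1/(13 + sqrt(383125 - 129124)) = 1/(13 + sqrt(254001))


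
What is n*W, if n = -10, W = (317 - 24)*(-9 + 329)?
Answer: -937600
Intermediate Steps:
W = 93760 (W = 293*320 = 93760)
n*W = -10*93760 = -937600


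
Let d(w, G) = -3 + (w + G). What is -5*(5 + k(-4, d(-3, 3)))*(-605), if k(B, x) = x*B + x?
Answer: 42350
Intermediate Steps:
d(w, G) = -3 + G + w (d(w, G) = -3 + (G + w) = -3 + G + w)
k(B, x) = x + B*x (k(B, x) = B*x + x = x + B*x)
-5*(5 + k(-4, d(-3, 3)))*(-605) = -5*(5 + (-3 + 3 - 3)*(1 - 4))*(-605) = -5*(5 - 3*(-3))*(-605) = -5*(5 + 9)*(-605) = -5*14*(-605) = -70*(-605) = 42350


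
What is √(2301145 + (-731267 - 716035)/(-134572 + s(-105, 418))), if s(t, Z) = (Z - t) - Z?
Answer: 17*√143972519696851/134467 ≈ 1517.0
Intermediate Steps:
s(t, Z) = -t
√(2301145 + (-731267 - 716035)/(-134572 + s(-105, 418))) = √(2301145 + (-731267 - 716035)/(-134572 - 1*(-105))) = √(2301145 - 1447302/(-134572 + 105)) = √(2301145 - 1447302/(-134467)) = √(2301145 - 1447302*(-1/134467)) = √(2301145 + 1447302/134467) = √(309429512017/134467) = 17*√143972519696851/134467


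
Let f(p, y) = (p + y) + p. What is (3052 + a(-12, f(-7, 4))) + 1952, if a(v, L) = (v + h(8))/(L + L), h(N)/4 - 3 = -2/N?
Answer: 100081/20 ≈ 5004.0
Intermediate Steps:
f(p, y) = y + 2*p
h(N) = 12 - 8/N (h(N) = 12 + 4*(-2/N) = 12 - 8/N)
a(v, L) = (11 + v)/(2*L) (a(v, L) = (v + (12 - 8/8))/(L + L) = (v + (12 - 8*⅛))/((2*L)) = (v + (12 - 1))*(1/(2*L)) = (v + 11)*(1/(2*L)) = (11 + v)*(1/(2*L)) = (11 + v)/(2*L))
(3052 + a(-12, f(-7, 4))) + 1952 = (3052 + (11 - 12)/(2*(4 + 2*(-7)))) + 1952 = (3052 + (½)*(-1)/(4 - 14)) + 1952 = (3052 + (½)*(-1)/(-10)) + 1952 = (3052 + (½)*(-⅒)*(-1)) + 1952 = (3052 + 1/20) + 1952 = 61041/20 + 1952 = 100081/20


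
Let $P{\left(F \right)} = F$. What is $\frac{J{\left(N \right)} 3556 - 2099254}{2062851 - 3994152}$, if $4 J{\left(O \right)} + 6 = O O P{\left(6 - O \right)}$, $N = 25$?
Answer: $\frac{12661463}{1931301} \approx 6.5559$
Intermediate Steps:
$J{\left(O \right)} = - \frac{3}{2} + \frac{O^{2} \left(6 - O\right)}{4}$ ($J{\left(O \right)} = - \frac{3}{2} + \frac{O O \left(6 - O\right)}{4} = - \frac{3}{2} + \frac{O^{2} \left(6 - O\right)}{4}$)
$\frac{J{\left(N \right)} 3556 - 2099254}{2062851 - 3994152} = \frac{\left(- \frac{3}{2} + \frac{25^{2} \left(6 - 25\right)}{4}\right) 3556 - 2099254}{2062851 - 3994152} = \frac{\left(- \frac{3}{2} + \frac{1}{4} \cdot 625 \left(6 - 25\right)\right) 3556 - 2099254}{-1931301} = \left(\left(- \frac{3}{2} + \frac{1}{4} \cdot 625 \left(-19\right)\right) 3556 - 2099254\right) \left(- \frac{1}{1931301}\right) = \left(\left(- \frac{3}{2} - \frac{11875}{4}\right) 3556 - 2099254\right) \left(- \frac{1}{1931301}\right) = \left(\left(- \frac{11881}{4}\right) 3556 - 2099254\right) \left(- \frac{1}{1931301}\right) = \left(-10562209 - 2099254\right) \left(- \frac{1}{1931301}\right) = \left(-12661463\right) \left(- \frac{1}{1931301}\right) = \frac{12661463}{1931301}$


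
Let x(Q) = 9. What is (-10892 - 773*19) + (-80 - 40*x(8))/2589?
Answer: -66224471/2589 ≈ -25579.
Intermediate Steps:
(-10892 - 773*19) + (-80 - 40*x(8))/2589 = (-10892 - 773*19) + (-80 - 40*9)/2589 = (-10892 - 14687) + (-80 - 360)*(1/2589) = -25579 - 440*1/2589 = -25579 - 440/2589 = -66224471/2589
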